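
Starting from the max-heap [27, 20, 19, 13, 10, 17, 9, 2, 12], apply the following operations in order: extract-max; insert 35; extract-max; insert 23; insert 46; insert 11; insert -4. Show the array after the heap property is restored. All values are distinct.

[46, 23, 19, 13, 20, 17, 9, 2, 12, 10, 11, -4]

extract-max → returns 27:
  remove root 27; move last element 12 to root → [12, 20, 19, 13, 10, 17, 9, 2]
  12 vs larger child 20 at index 1, swap → [20, 12, 19, 13, 10, 17, 9, 2]
  12 vs larger child 13 at index 3, swap → [20, 13, 19, 12, 10, 17, 9, 2]
insert 35:
  append 35 at index 8 → [20, 13, 19, 12, 10, 17, 9, 2, 35]
  35 > parent 12 at index 3, swap → [20, 13, 19, 35, 10, 17, 9, 2, 12]
  35 > parent 13 at index 1, swap → [20, 35, 19, 13, 10, 17, 9, 2, 12]
  35 > parent 20 at index 0, swap → [35, 20, 19, 13, 10, 17, 9, 2, 12]
extract-max → returns 35:
  remove root 35; move last element 12 to root → [12, 20, 19, 13, 10, 17, 9, 2]
  12 vs larger child 20 at index 1, swap → [20, 12, 19, 13, 10, 17, 9, 2]
  12 vs larger child 13 at index 3, swap → [20, 13, 19, 12, 10, 17, 9, 2]
insert 23:
  append 23 at index 8 → [20, 13, 19, 12, 10, 17, 9, 2, 23]
  23 > parent 12 at index 3, swap → [20, 13, 19, 23, 10, 17, 9, 2, 12]
  23 > parent 13 at index 1, swap → [20, 23, 19, 13, 10, 17, 9, 2, 12]
  23 > parent 20 at index 0, swap → [23, 20, 19, 13, 10, 17, 9, 2, 12]
insert 46:
  append 46 at index 9 → [23, 20, 19, 13, 10, 17, 9, 2, 12, 46]
  46 > parent 10 at index 4, swap → [23, 20, 19, 13, 46, 17, 9, 2, 12, 10]
  46 > parent 20 at index 1, swap → [23, 46, 19, 13, 20, 17, 9, 2, 12, 10]
  46 > parent 23 at index 0, swap → [46, 23, 19, 13, 20, 17, 9, 2, 12, 10]
insert 11:
  append 11 at index 10 → [46, 23, 19, 13, 20, 17, 9, 2, 12, 10, 11] (no swap needed)
insert -4:
  append -4 at index 11 → [46, 23, 19, 13, 20, 17, 9, 2, 12, 10, 11, -4] (no swap needed)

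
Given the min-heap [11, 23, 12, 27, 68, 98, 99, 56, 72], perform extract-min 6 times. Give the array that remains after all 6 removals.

[72, 98, 99]

extract-min #1 returns 11:
  remove root 11; move last element 72 to root → [72, 23, 12, 27, 68, 98, 99, 56]
  72 vs smaller child 12 at index 2, swap → [12, 23, 72, 27, 68, 98, 99, 56]
extract-min #2 returns 12:
  remove root 12; move last element 56 to root → [56, 23, 72, 27, 68, 98, 99]
  56 vs smaller child 23 at index 1, swap → [23, 56, 72, 27, 68, 98, 99]
  56 vs smaller child 27 at index 3, swap → [23, 27, 72, 56, 68, 98, 99]
extract-min #3 returns 23:
  remove root 23; move last element 99 to root → [99, 27, 72, 56, 68, 98]
  99 vs smaller child 27 at index 1, swap → [27, 99, 72, 56, 68, 98]
  99 vs smaller child 56 at index 3, swap → [27, 56, 72, 99, 68, 98]
extract-min #4 returns 27:
  remove root 27; move last element 98 to root → [98, 56, 72, 99, 68]
  98 vs smaller child 56 at index 1, swap → [56, 98, 72, 99, 68]
  98 vs smaller child 68 at index 4, swap → [56, 68, 72, 99, 98]
extract-min #5 returns 56:
  remove root 56; move last element 98 to root → [98, 68, 72, 99]
  98 vs smaller child 68 at index 1, swap → [68, 98, 72, 99]
extract-min #6 returns 68:
  remove root 68; move last element 99 to root → [99, 98, 72]
  99 vs smaller child 72 at index 2, swap → [72, 98, 99]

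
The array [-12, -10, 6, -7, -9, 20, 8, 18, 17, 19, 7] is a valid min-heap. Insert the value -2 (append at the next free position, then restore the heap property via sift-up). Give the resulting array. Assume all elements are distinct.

[-12, -10, -2, -7, -9, 6, 8, 18, 17, 19, 7, 20]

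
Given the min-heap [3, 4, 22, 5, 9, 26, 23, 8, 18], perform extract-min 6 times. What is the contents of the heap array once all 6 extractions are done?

[22, 23, 26]

extract-min #1 returns 3:
  remove root 3; move last element 18 to root → [18, 4, 22, 5, 9, 26, 23, 8]
  18 vs smaller child 4 at index 1, swap → [4, 18, 22, 5, 9, 26, 23, 8]
  18 vs smaller child 5 at index 3, swap → [4, 5, 22, 18, 9, 26, 23, 8]
  18 vs only child 8 at index 7, swap → [4, 5, 22, 8, 9, 26, 23, 18]
extract-min #2 returns 4:
  remove root 4; move last element 18 to root → [18, 5, 22, 8, 9, 26, 23]
  18 vs smaller child 5 at index 1, swap → [5, 18, 22, 8, 9, 26, 23]
  18 vs smaller child 8 at index 3, swap → [5, 8, 22, 18, 9, 26, 23]
extract-min #3 returns 5:
  remove root 5; move last element 23 to root → [23, 8, 22, 18, 9, 26]
  23 vs smaller child 8 at index 1, swap → [8, 23, 22, 18, 9, 26]
  23 vs smaller child 9 at index 4, swap → [8, 9, 22, 18, 23, 26]
extract-min #4 returns 8:
  remove root 8; move last element 26 to root → [26, 9, 22, 18, 23]
  26 vs smaller child 9 at index 1, swap → [9, 26, 22, 18, 23]
  26 vs smaller child 18 at index 3, swap → [9, 18, 22, 26, 23]
extract-min #5 returns 9:
  remove root 9; move last element 23 to root → [23, 18, 22, 26]
  23 vs smaller child 18 at index 1, swap → [18, 23, 22, 26]
extract-min #6 returns 18:
  remove root 18; move last element 26 to root → [26, 23, 22]
  26 vs smaller child 22 at index 2, swap → [22, 23, 26]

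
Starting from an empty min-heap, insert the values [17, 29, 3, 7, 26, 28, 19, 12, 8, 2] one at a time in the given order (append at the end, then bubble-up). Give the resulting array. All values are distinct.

Insert 17:
  append 17 at index 0 → [17] (no swap needed)
Insert 29:
  append 29 at index 1 → [17, 29] (no swap needed)
Insert 3:
  append 3 at index 2 → [17, 29, 3]
  3 < parent 17 at index 0, swap → [3, 29, 17]
Insert 7:
  append 7 at index 3 → [3, 29, 17, 7]
  7 < parent 29 at index 1, swap → [3, 7, 17, 29]
Insert 26:
  append 26 at index 4 → [3, 7, 17, 29, 26] (no swap needed)
Insert 28:
  append 28 at index 5 → [3, 7, 17, 29, 26, 28] (no swap needed)
Insert 19:
  append 19 at index 6 → [3, 7, 17, 29, 26, 28, 19] (no swap needed)
Insert 12:
  append 12 at index 7 → [3, 7, 17, 29, 26, 28, 19, 12]
  12 < parent 29 at index 3, swap → [3, 7, 17, 12, 26, 28, 19, 29]
Insert 8:
  append 8 at index 8 → [3, 7, 17, 12, 26, 28, 19, 29, 8]
  8 < parent 12 at index 3, swap → [3, 7, 17, 8, 26, 28, 19, 29, 12]
Insert 2:
  append 2 at index 9 → [3, 7, 17, 8, 26, 28, 19, 29, 12, 2]
  2 < parent 26 at index 4, swap → [3, 7, 17, 8, 2, 28, 19, 29, 12, 26]
  2 < parent 7 at index 1, swap → [3, 2, 17, 8, 7, 28, 19, 29, 12, 26]
  2 < parent 3 at index 0, swap → [2, 3, 17, 8, 7, 28, 19, 29, 12, 26]

[2, 3, 17, 8, 7, 28, 19, 29, 12, 26]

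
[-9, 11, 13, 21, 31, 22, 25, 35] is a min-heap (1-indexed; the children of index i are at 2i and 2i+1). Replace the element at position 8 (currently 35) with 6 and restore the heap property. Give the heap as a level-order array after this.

[-9, 6, 13, 11, 31, 22, 25, 21]

set index 8 from 35 to 6 → [-9, 11, 13, 21, 31, 22, 25, 6]
6 < parent 21 at index 4, swap → [-9, 11, 13, 6, 31, 22, 25, 21]
6 < parent 11 at index 2, swap → [-9, 6, 13, 11, 31, 22, 25, 21]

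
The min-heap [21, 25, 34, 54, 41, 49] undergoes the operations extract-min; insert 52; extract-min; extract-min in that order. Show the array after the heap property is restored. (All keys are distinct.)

extract-min → returns 21:
  remove root 21; move last element 49 to root → [49, 25, 34, 54, 41]
  49 vs smaller child 25 at index 1, swap → [25, 49, 34, 54, 41]
  49 vs smaller child 41 at index 4, swap → [25, 41, 34, 54, 49]
insert 52:
  append 52 at index 5 → [25, 41, 34, 54, 49, 52] (no swap needed)
extract-min → returns 25:
  remove root 25; move last element 52 to root → [52, 41, 34, 54, 49]
  52 vs smaller child 34 at index 2, swap → [34, 41, 52, 54, 49]
extract-min → returns 34:
  remove root 34; move last element 49 to root → [49, 41, 52, 54]
  49 vs smaller child 41 at index 1, swap → [41, 49, 52, 54]

[41, 49, 52, 54]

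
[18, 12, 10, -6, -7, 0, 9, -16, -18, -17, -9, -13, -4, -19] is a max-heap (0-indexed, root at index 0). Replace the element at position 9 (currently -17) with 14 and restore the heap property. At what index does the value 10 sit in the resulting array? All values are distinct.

2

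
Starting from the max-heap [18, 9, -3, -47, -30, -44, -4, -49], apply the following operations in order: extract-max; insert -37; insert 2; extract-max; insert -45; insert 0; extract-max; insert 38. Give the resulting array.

extract-max → returns 18:
  remove root 18; move last element -49 to root → [-49, 9, -3, -47, -30, -44, -4]
  -49 vs larger child 9 at index 1, swap → [9, -49, -3, -47, -30, -44, -4]
  -49 vs larger child -30 at index 4, swap → [9, -30, -3, -47, -49, -44, -4]
insert -37:
  append -37 at index 7 → [9, -30, -3, -47, -49, -44, -4, -37]
  -37 > parent -47 at index 3, swap → [9, -30, -3, -37, -49, -44, -4, -47]
insert 2:
  append 2 at index 8 → [9, -30, -3, -37, -49, -44, -4, -47, 2]
  2 > parent -37 at index 3, swap → [9, -30, -3, 2, -49, -44, -4, -47, -37]
  2 > parent -30 at index 1, swap → [9, 2, -3, -30, -49, -44, -4, -47, -37]
extract-max → returns 9:
  remove root 9; move last element -37 to root → [-37, 2, -3, -30, -49, -44, -4, -47]
  -37 vs larger child 2 at index 1, swap → [2, -37, -3, -30, -49, -44, -4, -47]
  -37 vs larger child -30 at index 3, swap → [2, -30, -3, -37, -49, -44, -4, -47]
insert -45:
  append -45 at index 8 → [2, -30, -3, -37, -49, -44, -4, -47, -45] (no swap needed)
insert 0:
  append 0 at index 9 → [2, -30, -3, -37, -49, -44, -4, -47, -45, 0]
  0 > parent -49 at index 4, swap → [2, -30, -3, -37, 0, -44, -4, -47, -45, -49]
  0 > parent -30 at index 1, swap → [2, 0, -3, -37, -30, -44, -4, -47, -45, -49]
extract-max → returns 2:
  remove root 2; move last element -49 to root → [-49, 0, -3, -37, -30, -44, -4, -47, -45]
  -49 vs larger child 0 at index 1, swap → [0, -49, -3, -37, -30, -44, -4, -47, -45]
  -49 vs larger child -30 at index 4, swap → [0, -30, -3, -37, -49, -44, -4, -47, -45]
insert 38:
  append 38 at index 9 → [0, -30, -3, -37, -49, -44, -4, -47, -45, 38]
  38 > parent -49 at index 4, swap → [0, -30, -3, -37, 38, -44, -4, -47, -45, -49]
  38 > parent -30 at index 1, swap → [0, 38, -3, -37, -30, -44, -4, -47, -45, -49]
  38 > parent 0 at index 0, swap → [38, 0, -3, -37, -30, -44, -4, -47, -45, -49]

[38, 0, -3, -37, -30, -44, -4, -47, -45, -49]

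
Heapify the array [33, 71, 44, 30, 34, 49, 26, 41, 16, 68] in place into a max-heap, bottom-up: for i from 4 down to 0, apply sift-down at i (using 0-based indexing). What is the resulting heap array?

[71, 68, 49, 41, 34, 44, 26, 30, 16, 33]

sift down from index 4:
  34 vs only child 68 at index 9, swap → [33, 71, 44, 30, 68, 49, 26, 41, 16, 34]
sift down from index 3:
  30 vs larger child 41 at index 7, swap → [33, 71, 44, 41, 68, 49, 26, 30, 16, 34]
sift down from index 2:
  44 vs larger child 49 at index 5, swap → [33, 71, 49, 41, 68, 44, 26, 30, 16, 34]
sift down from index 1: already satisfies heap property
sift down from index 0:
  33 vs larger child 71 at index 1, swap → [71, 33, 49, 41, 68, 44, 26, 30, 16, 34]
  33 vs larger child 68 at index 4, swap → [71, 68, 49, 41, 33, 44, 26, 30, 16, 34]
  33 vs only child 34 at index 9, swap → [71, 68, 49, 41, 34, 44, 26, 30, 16, 33]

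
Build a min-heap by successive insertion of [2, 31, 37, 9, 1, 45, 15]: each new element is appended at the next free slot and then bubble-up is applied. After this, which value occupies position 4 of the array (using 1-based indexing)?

Insert 2:
  append 2 at index 1 → [2] (no swap needed)
Insert 31:
  append 31 at index 2 → [2, 31] (no swap needed)
Insert 37:
  append 37 at index 3 → [2, 31, 37] (no swap needed)
Insert 9:
  append 9 at index 4 → [2, 31, 37, 9]
  9 < parent 31 at index 2, swap → [2, 9, 37, 31]
Insert 1:
  append 1 at index 5 → [2, 9, 37, 31, 1]
  1 < parent 9 at index 2, swap → [2, 1, 37, 31, 9]
  1 < parent 2 at index 1, swap → [1, 2, 37, 31, 9]
Insert 45:
  append 45 at index 6 → [1, 2, 37, 31, 9, 45] (no swap needed)
Insert 15:
  append 15 at index 7 → [1, 2, 37, 31, 9, 45, 15]
  15 < parent 37 at index 3, swap → [1, 2, 15, 31, 9, 45, 37]
resulting array: [1, 2, 15, 31, 9, 45, 37]

31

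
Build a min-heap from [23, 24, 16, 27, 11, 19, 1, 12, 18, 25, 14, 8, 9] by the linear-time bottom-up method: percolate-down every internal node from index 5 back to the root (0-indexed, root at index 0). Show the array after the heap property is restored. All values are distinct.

sift down from index 5:
  19 vs smaller child 8 at index 11, swap → [23, 24, 16, 27, 11, 8, 1, 12, 18, 25, 14, 19, 9]
sift down from index 4: already satisfies heap property
sift down from index 3:
  27 vs smaller child 12 at index 7, swap → [23, 24, 16, 12, 11, 8, 1, 27, 18, 25, 14, 19, 9]
sift down from index 2:
  16 vs smaller child 1 at index 6, swap → [23, 24, 1, 12, 11, 8, 16, 27, 18, 25, 14, 19, 9]
sift down from index 1:
  24 vs smaller child 11 at index 4, swap → [23, 11, 1, 12, 24, 8, 16, 27, 18, 25, 14, 19, 9]
  24 vs smaller child 14 at index 10, swap → [23, 11, 1, 12, 14, 8, 16, 27, 18, 25, 24, 19, 9]
sift down from index 0:
  23 vs smaller child 1 at index 2, swap → [1, 11, 23, 12, 14, 8, 16, 27, 18, 25, 24, 19, 9]
  23 vs smaller child 8 at index 5, swap → [1, 11, 8, 12, 14, 23, 16, 27, 18, 25, 24, 19, 9]
  23 vs smaller child 9 at index 12, swap → [1, 11, 8, 12, 14, 9, 16, 27, 18, 25, 24, 19, 23]

[1, 11, 8, 12, 14, 9, 16, 27, 18, 25, 24, 19, 23]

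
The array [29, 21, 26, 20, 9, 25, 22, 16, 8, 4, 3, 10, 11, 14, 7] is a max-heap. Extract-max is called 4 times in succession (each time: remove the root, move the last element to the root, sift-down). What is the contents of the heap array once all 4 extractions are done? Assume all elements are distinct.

[21, 20, 14, 16, 9, 11, 7, 10, 8, 4, 3]

extract-max #1 returns 29:
  remove root 29; move last element 7 to root → [7, 21, 26, 20, 9, 25, 22, 16, 8, 4, 3, 10, 11, 14]
  7 vs larger child 26 at index 2, swap → [26, 21, 7, 20, 9, 25, 22, 16, 8, 4, 3, 10, 11, 14]
  7 vs larger child 25 at index 5, swap → [26, 21, 25, 20, 9, 7, 22, 16, 8, 4, 3, 10, 11, 14]
  7 vs larger child 11 at index 12, swap → [26, 21, 25, 20, 9, 11, 22, 16, 8, 4, 3, 10, 7, 14]
extract-max #2 returns 26:
  remove root 26; move last element 14 to root → [14, 21, 25, 20, 9, 11, 22, 16, 8, 4, 3, 10, 7]
  14 vs larger child 25 at index 2, swap → [25, 21, 14, 20, 9, 11, 22, 16, 8, 4, 3, 10, 7]
  14 vs larger child 22 at index 6, swap → [25, 21, 22, 20, 9, 11, 14, 16, 8, 4, 3, 10, 7]
extract-max #3 returns 25:
  remove root 25; move last element 7 to root → [7, 21, 22, 20, 9, 11, 14, 16, 8, 4, 3, 10]
  7 vs larger child 22 at index 2, swap → [22, 21, 7, 20, 9, 11, 14, 16, 8, 4, 3, 10]
  7 vs larger child 14 at index 6, swap → [22, 21, 14, 20, 9, 11, 7, 16, 8, 4, 3, 10]
extract-max #4 returns 22:
  remove root 22; move last element 10 to root → [10, 21, 14, 20, 9, 11, 7, 16, 8, 4, 3]
  10 vs larger child 21 at index 1, swap → [21, 10, 14, 20, 9, 11, 7, 16, 8, 4, 3]
  10 vs larger child 20 at index 3, swap → [21, 20, 14, 10, 9, 11, 7, 16, 8, 4, 3]
  10 vs larger child 16 at index 7, swap → [21, 20, 14, 16, 9, 11, 7, 10, 8, 4, 3]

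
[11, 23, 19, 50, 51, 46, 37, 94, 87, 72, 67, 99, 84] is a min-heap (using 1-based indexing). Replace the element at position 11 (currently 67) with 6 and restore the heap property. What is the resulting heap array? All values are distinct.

[6, 11, 19, 50, 23, 46, 37, 94, 87, 72, 51, 99, 84]

set index 11 from 67 to 6 → [11, 23, 19, 50, 51, 46, 37, 94, 87, 72, 6, 99, 84]
6 < parent 51 at index 5, swap → [11, 23, 19, 50, 6, 46, 37, 94, 87, 72, 51, 99, 84]
6 < parent 23 at index 2, swap → [11, 6, 19, 50, 23, 46, 37, 94, 87, 72, 51, 99, 84]
6 < parent 11 at index 1, swap → [6, 11, 19, 50, 23, 46, 37, 94, 87, 72, 51, 99, 84]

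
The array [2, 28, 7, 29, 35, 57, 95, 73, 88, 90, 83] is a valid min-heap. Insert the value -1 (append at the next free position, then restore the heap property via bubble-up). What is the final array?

append -1 at index 11 → [2, 28, 7, 29, 35, 57, 95, 73, 88, 90, 83, -1]
-1 < parent 57 at index 5, swap → [2, 28, 7, 29, 35, -1, 95, 73, 88, 90, 83, 57]
-1 < parent 7 at index 2, swap → [2, 28, -1, 29, 35, 7, 95, 73, 88, 90, 83, 57]
-1 < parent 2 at index 0, swap → [-1, 28, 2, 29, 35, 7, 95, 73, 88, 90, 83, 57]

[-1, 28, 2, 29, 35, 7, 95, 73, 88, 90, 83, 57]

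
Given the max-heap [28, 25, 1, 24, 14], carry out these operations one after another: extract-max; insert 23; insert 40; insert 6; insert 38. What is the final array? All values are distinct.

extract-max → returns 28:
  remove root 28; move last element 14 to root → [14, 25, 1, 24]
  14 vs larger child 25 at index 1, swap → [25, 14, 1, 24]
  14 vs only child 24 at index 3, swap → [25, 24, 1, 14]
insert 23:
  append 23 at index 4 → [25, 24, 1, 14, 23] (no swap needed)
insert 40:
  append 40 at index 5 → [25, 24, 1, 14, 23, 40]
  40 > parent 1 at index 2, swap → [25, 24, 40, 14, 23, 1]
  40 > parent 25 at index 0, swap → [40, 24, 25, 14, 23, 1]
insert 6:
  append 6 at index 6 → [40, 24, 25, 14, 23, 1, 6] (no swap needed)
insert 38:
  append 38 at index 7 → [40, 24, 25, 14, 23, 1, 6, 38]
  38 > parent 14 at index 3, swap → [40, 24, 25, 38, 23, 1, 6, 14]
  38 > parent 24 at index 1, swap → [40, 38, 25, 24, 23, 1, 6, 14]

[40, 38, 25, 24, 23, 1, 6, 14]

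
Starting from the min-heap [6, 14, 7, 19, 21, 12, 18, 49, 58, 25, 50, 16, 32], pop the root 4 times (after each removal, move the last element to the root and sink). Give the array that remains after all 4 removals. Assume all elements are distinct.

[16, 19, 18, 49, 21, 32, 25, 50, 58]

extract-min #1 returns 6:
  remove root 6; move last element 32 to root → [32, 14, 7, 19, 21, 12, 18, 49, 58, 25, 50, 16]
  32 vs smaller child 7 at index 2, swap → [7, 14, 32, 19, 21, 12, 18, 49, 58, 25, 50, 16]
  32 vs smaller child 12 at index 5, swap → [7, 14, 12, 19, 21, 32, 18, 49, 58, 25, 50, 16]
  32 vs only child 16 at index 11, swap → [7, 14, 12, 19, 21, 16, 18, 49, 58, 25, 50, 32]
extract-min #2 returns 7:
  remove root 7; move last element 32 to root → [32, 14, 12, 19, 21, 16, 18, 49, 58, 25, 50]
  32 vs smaller child 12 at index 2, swap → [12, 14, 32, 19, 21, 16, 18, 49, 58, 25, 50]
  32 vs smaller child 16 at index 5, swap → [12, 14, 16, 19, 21, 32, 18, 49, 58, 25, 50]
extract-min #3 returns 12:
  remove root 12; move last element 50 to root → [50, 14, 16, 19, 21, 32, 18, 49, 58, 25]
  50 vs smaller child 14 at index 1, swap → [14, 50, 16, 19, 21, 32, 18, 49, 58, 25]
  50 vs smaller child 19 at index 3, swap → [14, 19, 16, 50, 21, 32, 18, 49, 58, 25]
  50 vs smaller child 49 at index 7, swap → [14, 19, 16, 49, 21, 32, 18, 50, 58, 25]
extract-min #4 returns 14:
  remove root 14; move last element 25 to root → [25, 19, 16, 49, 21, 32, 18, 50, 58]
  25 vs smaller child 16 at index 2, swap → [16, 19, 25, 49, 21, 32, 18, 50, 58]
  25 vs smaller child 18 at index 6, swap → [16, 19, 18, 49, 21, 32, 25, 50, 58]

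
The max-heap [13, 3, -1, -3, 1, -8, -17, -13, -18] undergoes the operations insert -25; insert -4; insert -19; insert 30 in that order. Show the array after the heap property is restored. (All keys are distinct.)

insert -25:
  append -25 at index 9 → [13, 3, -1, -3, 1, -8, -17, -13, -18, -25] (no swap needed)
insert -4:
  append -4 at index 10 → [13, 3, -1, -3, 1, -8, -17, -13, -18, -25, -4] (no swap needed)
insert -19:
  append -19 at index 11 → [13, 3, -1, -3, 1, -8, -17, -13, -18, -25, -4, -19] (no swap needed)
insert 30:
  append 30 at index 12 → [13, 3, -1, -3, 1, -8, -17, -13, -18, -25, -4, -19, 30]
  30 > parent -8 at index 5, swap → [13, 3, -1, -3, 1, 30, -17, -13, -18, -25, -4, -19, -8]
  30 > parent -1 at index 2, swap → [13, 3, 30, -3, 1, -1, -17, -13, -18, -25, -4, -19, -8]
  30 > parent 13 at index 0, swap → [30, 3, 13, -3, 1, -1, -17, -13, -18, -25, -4, -19, -8]

[30, 3, 13, -3, 1, -1, -17, -13, -18, -25, -4, -19, -8]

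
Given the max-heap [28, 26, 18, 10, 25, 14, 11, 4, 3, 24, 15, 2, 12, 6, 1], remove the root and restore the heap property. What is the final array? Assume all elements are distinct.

[26, 25, 18, 10, 24, 14, 11, 4, 3, 1, 15, 2, 12, 6]

remove root 28; move last element 1 to root → [1, 26, 18, 10, 25, 14, 11, 4, 3, 24, 15, 2, 12, 6]
1 vs larger child 26 at index 1, swap → [26, 1, 18, 10, 25, 14, 11, 4, 3, 24, 15, 2, 12, 6]
1 vs larger child 25 at index 4, swap → [26, 25, 18, 10, 1, 14, 11, 4, 3, 24, 15, 2, 12, 6]
1 vs larger child 24 at index 9, swap → [26, 25, 18, 10, 24, 14, 11, 4, 3, 1, 15, 2, 12, 6]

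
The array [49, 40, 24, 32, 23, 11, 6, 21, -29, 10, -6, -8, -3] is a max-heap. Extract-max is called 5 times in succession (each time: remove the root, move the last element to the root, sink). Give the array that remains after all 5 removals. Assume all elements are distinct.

extract-max #1 returns 49:
  remove root 49; move last element -3 to root → [-3, 40, 24, 32, 23, 11, 6, 21, -29, 10, -6, -8]
  -3 vs larger child 40 at index 1, swap → [40, -3, 24, 32, 23, 11, 6, 21, -29, 10, -6, -8]
  -3 vs larger child 32 at index 3, swap → [40, 32, 24, -3, 23, 11, 6, 21, -29, 10, -6, -8]
  -3 vs larger child 21 at index 7, swap → [40, 32, 24, 21, 23, 11, 6, -3, -29, 10, -6, -8]
extract-max #2 returns 40:
  remove root 40; move last element -8 to root → [-8, 32, 24, 21, 23, 11, 6, -3, -29, 10, -6]
  -8 vs larger child 32 at index 1, swap → [32, -8, 24, 21, 23, 11, 6, -3, -29, 10, -6]
  -8 vs larger child 23 at index 4, swap → [32, 23, 24, 21, -8, 11, 6, -3, -29, 10, -6]
  -8 vs larger child 10 at index 9, swap → [32, 23, 24, 21, 10, 11, 6, -3, -29, -8, -6]
extract-max #3 returns 32:
  remove root 32; move last element -6 to root → [-6, 23, 24, 21, 10, 11, 6, -3, -29, -8]
  -6 vs larger child 24 at index 2, swap → [24, 23, -6, 21, 10, 11, 6, -3, -29, -8]
  -6 vs larger child 11 at index 5, swap → [24, 23, 11, 21, 10, -6, 6, -3, -29, -8]
extract-max #4 returns 24:
  remove root 24; move last element -8 to root → [-8, 23, 11, 21, 10, -6, 6, -3, -29]
  -8 vs larger child 23 at index 1, swap → [23, -8, 11, 21, 10, -6, 6, -3, -29]
  -8 vs larger child 21 at index 3, swap → [23, 21, 11, -8, 10, -6, 6, -3, -29]
  -8 vs larger child -3 at index 7, swap → [23, 21, 11, -3, 10, -6, 6, -8, -29]
extract-max #5 returns 23:
  remove root 23; move last element -29 to root → [-29, 21, 11, -3, 10, -6, 6, -8]
  -29 vs larger child 21 at index 1, swap → [21, -29, 11, -3, 10, -6, 6, -8]
  -29 vs larger child 10 at index 4, swap → [21, 10, 11, -3, -29, -6, 6, -8]

[21, 10, 11, -3, -29, -6, 6, -8]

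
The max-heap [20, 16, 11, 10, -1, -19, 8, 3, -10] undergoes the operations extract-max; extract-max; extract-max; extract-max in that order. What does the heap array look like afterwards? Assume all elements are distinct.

[8, 3, -19, -10, -1]

extract-max → returns 20:
  remove root 20; move last element -10 to root → [-10, 16, 11, 10, -1, -19, 8, 3]
  -10 vs larger child 16 at index 1, swap → [16, -10, 11, 10, -1, -19, 8, 3]
  -10 vs larger child 10 at index 3, swap → [16, 10, 11, -10, -1, -19, 8, 3]
  -10 vs only child 3 at index 7, swap → [16, 10, 11, 3, -1, -19, 8, -10]
extract-max → returns 16:
  remove root 16; move last element -10 to root → [-10, 10, 11, 3, -1, -19, 8]
  -10 vs larger child 11 at index 2, swap → [11, 10, -10, 3, -1, -19, 8]
  -10 vs larger child 8 at index 6, swap → [11, 10, 8, 3, -1, -19, -10]
extract-max → returns 11:
  remove root 11; move last element -10 to root → [-10, 10, 8, 3, -1, -19]
  -10 vs larger child 10 at index 1, swap → [10, -10, 8, 3, -1, -19]
  -10 vs larger child 3 at index 3, swap → [10, 3, 8, -10, -1, -19]
extract-max → returns 10:
  remove root 10; move last element -19 to root → [-19, 3, 8, -10, -1]
  -19 vs larger child 8 at index 2, swap → [8, 3, -19, -10, -1]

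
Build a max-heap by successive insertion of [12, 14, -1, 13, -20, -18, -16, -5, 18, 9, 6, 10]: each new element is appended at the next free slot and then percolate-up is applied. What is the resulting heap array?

Insert 12:
  append 12 at index 0 → [12] (no swap needed)
Insert 14:
  append 14 at index 1 → [12, 14]
  14 > parent 12 at index 0, swap → [14, 12]
Insert -1:
  append -1 at index 2 → [14, 12, -1] (no swap needed)
Insert 13:
  append 13 at index 3 → [14, 12, -1, 13]
  13 > parent 12 at index 1, swap → [14, 13, -1, 12]
Insert -20:
  append -20 at index 4 → [14, 13, -1, 12, -20] (no swap needed)
Insert -18:
  append -18 at index 5 → [14, 13, -1, 12, -20, -18] (no swap needed)
Insert -16:
  append -16 at index 6 → [14, 13, -1, 12, -20, -18, -16] (no swap needed)
Insert -5:
  append -5 at index 7 → [14, 13, -1, 12, -20, -18, -16, -5] (no swap needed)
Insert 18:
  append 18 at index 8 → [14, 13, -1, 12, -20, -18, -16, -5, 18]
  18 > parent 12 at index 3, swap → [14, 13, -1, 18, -20, -18, -16, -5, 12]
  18 > parent 13 at index 1, swap → [14, 18, -1, 13, -20, -18, -16, -5, 12]
  18 > parent 14 at index 0, swap → [18, 14, -1, 13, -20, -18, -16, -5, 12]
Insert 9:
  append 9 at index 9 → [18, 14, -1, 13, -20, -18, -16, -5, 12, 9]
  9 > parent -20 at index 4, swap → [18, 14, -1, 13, 9, -18, -16, -5, 12, -20]
Insert 6:
  append 6 at index 10 → [18, 14, -1, 13, 9, -18, -16, -5, 12, -20, 6] (no swap needed)
Insert 10:
  append 10 at index 11 → [18, 14, -1, 13, 9, -18, -16, -5, 12, -20, 6, 10]
  10 > parent -18 at index 5, swap → [18, 14, -1, 13, 9, 10, -16, -5, 12, -20, 6, -18]
  10 > parent -1 at index 2, swap → [18, 14, 10, 13, 9, -1, -16, -5, 12, -20, 6, -18]

[18, 14, 10, 13, 9, -1, -16, -5, 12, -20, 6, -18]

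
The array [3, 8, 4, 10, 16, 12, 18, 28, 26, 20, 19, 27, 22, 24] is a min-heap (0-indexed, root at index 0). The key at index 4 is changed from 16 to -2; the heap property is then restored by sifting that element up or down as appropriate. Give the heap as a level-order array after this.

[-2, 3, 4, 10, 8, 12, 18, 28, 26, 20, 19, 27, 22, 24]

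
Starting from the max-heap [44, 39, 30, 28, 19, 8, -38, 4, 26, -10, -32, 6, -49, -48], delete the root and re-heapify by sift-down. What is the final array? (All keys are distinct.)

[39, 28, 30, 26, 19, 8, -38, 4, -48, -10, -32, 6, -49]

remove root 44; move last element -48 to root → [-48, 39, 30, 28, 19, 8, -38, 4, 26, -10, -32, 6, -49]
-48 vs larger child 39 at index 1, swap → [39, -48, 30, 28, 19, 8, -38, 4, 26, -10, -32, 6, -49]
-48 vs larger child 28 at index 3, swap → [39, 28, 30, -48, 19, 8, -38, 4, 26, -10, -32, 6, -49]
-48 vs larger child 26 at index 8, swap → [39, 28, 30, 26, 19, 8, -38, 4, -48, -10, -32, 6, -49]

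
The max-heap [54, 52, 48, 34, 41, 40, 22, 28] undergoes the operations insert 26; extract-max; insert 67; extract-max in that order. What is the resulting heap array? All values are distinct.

[52, 41, 48, 34, 26, 40, 22, 28]

insert 26:
  append 26 at index 8 → [54, 52, 48, 34, 41, 40, 22, 28, 26] (no swap needed)
extract-max → returns 54:
  remove root 54; move last element 26 to root → [26, 52, 48, 34, 41, 40, 22, 28]
  26 vs larger child 52 at index 1, swap → [52, 26, 48, 34, 41, 40, 22, 28]
  26 vs larger child 41 at index 4, swap → [52, 41, 48, 34, 26, 40, 22, 28]
insert 67:
  append 67 at index 8 → [52, 41, 48, 34, 26, 40, 22, 28, 67]
  67 > parent 34 at index 3, swap → [52, 41, 48, 67, 26, 40, 22, 28, 34]
  67 > parent 41 at index 1, swap → [52, 67, 48, 41, 26, 40, 22, 28, 34]
  67 > parent 52 at index 0, swap → [67, 52, 48, 41, 26, 40, 22, 28, 34]
extract-max → returns 67:
  remove root 67; move last element 34 to root → [34, 52, 48, 41, 26, 40, 22, 28]
  34 vs larger child 52 at index 1, swap → [52, 34, 48, 41, 26, 40, 22, 28]
  34 vs larger child 41 at index 3, swap → [52, 41, 48, 34, 26, 40, 22, 28]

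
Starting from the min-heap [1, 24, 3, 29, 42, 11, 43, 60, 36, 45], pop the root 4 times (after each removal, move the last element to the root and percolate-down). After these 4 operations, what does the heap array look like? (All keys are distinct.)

[29, 42, 36, 60, 43, 45]

extract-min #1 returns 1:
  remove root 1; move last element 45 to root → [45, 24, 3, 29, 42, 11, 43, 60, 36]
  45 vs smaller child 3 at index 2, swap → [3, 24, 45, 29, 42, 11, 43, 60, 36]
  45 vs smaller child 11 at index 5, swap → [3, 24, 11, 29, 42, 45, 43, 60, 36]
extract-min #2 returns 3:
  remove root 3; move last element 36 to root → [36, 24, 11, 29, 42, 45, 43, 60]
  36 vs smaller child 11 at index 2, swap → [11, 24, 36, 29, 42, 45, 43, 60]
extract-min #3 returns 11:
  remove root 11; move last element 60 to root → [60, 24, 36, 29, 42, 45, 43]
  60 vs smaller child 24 at index 1, swap → [24, 60, 36, 29, 42, 45, 43]
  60 vs smaller child 29 at index 3, swap → [24, 29, 36, 60, 42, 45, 43]
extract-min #4 returns 24:
  remove root 24; move last element 43 to root → [43, 29, 36, 60, 42, 45]
  43 vs smaller child 29 at index 1, swap → [29, 43, 36, 60, 42, 45]
  43 vs smaller child 42 at index 4, swap → [29, 42, 36, 60, 43, 45]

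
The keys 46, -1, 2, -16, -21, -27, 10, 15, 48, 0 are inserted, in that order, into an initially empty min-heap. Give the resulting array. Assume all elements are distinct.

[-27, -16, -21, 15, -1, 2, 10, 46, 48, 0]

Insert 46:
  append 46 at index 0 → [46] (no swap needed)
Insert -1:
  append -1 at index 1 → [46, -1]
  -1 < parent 46 at index 0, swap → [-1, 46]
Insert 2:
  append 2 at index 2 → [-1, 46, 2] (no swap needed)
Insert -16:
  append -16 at index 3 → [-1, 46, 2, -16]
  -16 < parent 46 at index 1, swap → [-1, -16, 2, 46]
  -16 < parent -1 at index 0, swap → [-16, -1, 2, 46]
Insert -21:
  append -21 at index 4 → [-16, -1, 2, 46, -21]
  -21 < parent -1 at index 1, swap → [-16, -21, 2, 46, -1]
  -21 < parent -16 at index 0, swap → [-21, -16, 2, 46, -1]
Insert -27:
  append -27 at index 5 → [-21, -16, 2, 46, -1, -27]
  -27 < parent 2 at index 2, swap → [-21, -16, -27, 46, -1, 2]
  -27 < parent -21 at index 0, swap → [-27, -16, -21, 46, -1, 2]
Insert 10:
  append 10 at index 6 → [-27, -16, -21, 46, -1, 2, 10] (no swap needed)
Insert 15:
  append 15 at index 7 → [-27, -16, -21, 46, -1, 2, 10, 15]
  15 < parent 46 at index 3, swap → [-27, -16, -21, 15, -1, 2, 10, 46]
Insert 48:
  append 48 at index 8 → [-27, -16, -21, 15, -1, 2, 10, 46, 48] (no swap needed)
Insert 0:
  append 0 at index 9 → [-27, -16, -21, 15, -1, 2, 10, 46, 48, 0] (no swap needed)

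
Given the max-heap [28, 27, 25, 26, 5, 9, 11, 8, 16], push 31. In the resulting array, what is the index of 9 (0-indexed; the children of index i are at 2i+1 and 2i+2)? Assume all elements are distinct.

append 31 at index 9 → [28, 27, 25, 26, 5, 9, 11, 8, 16, 31]
31 > parent 5 at index 4, swap → [28, 27, 25, 26, 31, 9, 11, 8, 16, 5]
31 > parent 27 at index 1, swap → [28, 31, 25, 26, 27, 9, 11, 8, 16, 5]
31 > parent 28 at index 0, swap → [31, 28, 25, 26, 27, 9, 11, 8, 16, 5]
resulting array: [31, 28, 25, 26, 27, 9, 11, 8, 16, 5]

5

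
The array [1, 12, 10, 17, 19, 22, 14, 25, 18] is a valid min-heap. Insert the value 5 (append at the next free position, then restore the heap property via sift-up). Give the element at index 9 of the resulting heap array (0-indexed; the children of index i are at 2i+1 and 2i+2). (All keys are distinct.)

append 5 at index 9 → [1, 12, 10, 17, 19, 22, 14, 25, 18, 5]
5 < parent 19 at index 4, swap → [1, 12, 10, 17, 5, 22, 14, 25, 18, 19]
5 < parent 12 at index 1, swap → [1, 5, 10, 17, 12, 22, 14, 25, 18, 19]
resulting array: [1, 5, 10, 17, 12, 22, 14, 25, 18, 19]

19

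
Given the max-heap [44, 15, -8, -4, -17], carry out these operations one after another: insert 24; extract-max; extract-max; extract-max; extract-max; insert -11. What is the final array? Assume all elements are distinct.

insert 24:
  append 24 at index 5 → [44, 15, -8, -4, -17, 24]
  24 > parent -8 at index 2, swap → [44, 15, 24, -4, -17, -8]
extract-max → returns 44:
  remove root 44; move last element -8 to root → [-8, 15, 24, -4, -17]
  -8 vs larger child 24 at index 2, swap → [24, 15, -8, -4, -17]
extract-max → returns 24:
  remove root 24; move last element -17 to root → [-17, 15, -8, -4]
  -17 vs larger child 15 at index 1, swap → [15, -17, -8, -4]
  -17 vs only child -4 at index 3, swap → [15, -4, -8, -17]
extract-max → returns 15:
  remove root 15; move last element -17 to root → [-17, -4, -8]
  -17 vs larger child -4 at index 1, swap → [-4, -17, -8]
extract-max → returns -4:
  remove root -4; move last element -8 to root → [-8, -17] (no swap needed)
insert -11:
  append -11 at index 2 → [-8, -17, -11] (no swap needed)

[-8, -17, -11]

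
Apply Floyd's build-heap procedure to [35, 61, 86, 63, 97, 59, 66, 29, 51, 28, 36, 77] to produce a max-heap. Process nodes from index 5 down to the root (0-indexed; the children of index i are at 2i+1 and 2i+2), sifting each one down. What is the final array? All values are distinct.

[97, 63, 86, 51, 61, 77, 66, 29, 35, 28, 36, 59]

sift down from index 5:
  59 vs only child 77 at index 11, swap → [35, 61, 86, 63, 97, 77, 66, 29, 51, 28, 36, 59]
sift down from index 4: already satisfies heap property
sift down from index 3: already satisfies heap property
sift down from index 2: already satisfies heap property
sift down from index 1:
  61 vs larger child 97 at index 4, swap → [35, 97, 86, 63, 61, 77, 66, 29, 51, 28, 36, 59]
sift down from index 0:
  35 vs larger child 97 at index 1, swap → [97, 35, 86, 63, 61, 77, 66, 29, 51, 28, 36, 59]
  35 vs larger child 63 at index 3, swap → [97, 63, 86, 35, 61, 77, 66, 29, 51, 28, 36, 59]
  35 vs larger child 51 at index 8, swap → [97, 63, 86, 51, 61, 77, 66, 29, 35, 28, 36, 59]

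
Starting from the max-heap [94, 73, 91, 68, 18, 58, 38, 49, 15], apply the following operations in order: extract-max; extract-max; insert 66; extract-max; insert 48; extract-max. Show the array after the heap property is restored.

[66, 49, 58, 48, 18, 15, 38]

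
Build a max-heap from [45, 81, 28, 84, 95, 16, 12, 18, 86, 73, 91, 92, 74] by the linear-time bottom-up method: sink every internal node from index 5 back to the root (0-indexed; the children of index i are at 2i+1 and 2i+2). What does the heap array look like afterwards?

sift down from index 5:
  16 vs larger child 92 at index 11, swap → [45, 81, 28, 84, 95, 92, 12, 18, 86, 73, 91, 16, 74]
sift down from index 4: already satisfies heap property
sift down from index 3:
  84 vs larger child 86 at index 8, swap → [45, 81, 28, 86, 95, 92, 12, 18, 84, 73, 91, 16, 74]
sift down from index 2:
  28 vs larger child 92 at index 5, swap → [45, 81, 92, 86, 95, 28, 12, 18, 84, 73, 91, 16, 74]
  28 vs larger child 74 at index 12, swap → [45, 81, 92, 86, 95, 74, 12, 18, 84, 73, 91, 16, 28]
sift down from index 1:
  81 vs larger child 95 at index 4, swap → [45, 95, 92, 86, 81, 74, 12, 18, 84, 73, 91, 16, 28]
  81 vs larger child 91 at index 10, swap → [45, 95, 92, 86, 91, 74, 12, 18, 84, 73, 81, 16, 28]
sift down from index 0:
  45 vs larger child 95 at index 1, swap → [95, 45, 92, 86, 91, 74, 12, 18, 84, 73, 81, 16, 28]
  45 vs larger child 91 at index 4, swap → [95, 91, 92, 86, 45, 74, 12, 18, 84, 73, 81, 16, 28]
  45 vs larger child 81 at index 10, swap → [95, 91, 92, 86, 81, 74, 12, 18, 84, 73, 45, 16, 28]

[95, 91, 92, 86, 81, 74, 12, 18, 84, 73, 45, 16, 28]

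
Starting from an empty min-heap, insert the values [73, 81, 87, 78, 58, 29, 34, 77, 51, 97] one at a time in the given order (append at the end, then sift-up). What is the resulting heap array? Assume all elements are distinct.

Insert 73:
  append 73 at index 0 → [73] (no swap needed)
Insert 81:
  append 81 at index 1 → [73, 81] (no swap needed)
Insert 87:
  append 87 at index 2 → [73, 81, 87] (no swap needed)
Insert 78:
  append 78 at index 3 → [73, 81, 87, 78]
  78 < parent 81 at index 1, swap → [73, 78, 87, 81]
Insert 58:
  append 58 at index 4 → [73, 78, 87, 81, 58]
  58 < parent 78 at index 1, swap → [73, 58, 87, 81, 78]
  58 < parent 73 at index 0, swap → [58, 73, 87, 81, 78]
Insert 29:
  append 29 at index 5 → [58, 73, 87, 81, 78, 29]
  29 < parent 87 at index 2, swap → [58, 73, 29, 81, 78, 87]
  29 < parent 58 at index 0, swap → [29, 73, 58, 81, 78, 87]
Insert 34:
  append 34 at index 6 → [29, 73, 58, 81, 78, 87, 34]
  34 < parent 58 at index 2, swap → [29, 73, 34, 81, 78, 87, 58]
Insert 77:
  append 77 at index 7 → [29, 73, 34, 81, 78, 87, 58, 77]
  77 < parent 81 at index 3, swap → [29, 73, 34, 77, 78, 87, 58, 81]
Insert 51:
  append 51 at index 8 → [29, 73, 34, 77, 78, 87, 58, 81, 51]
  51 < parent 77 at index 3, swap → [29, 73, 34, 51, 78, 87, 58, 81, 77]
  51 < parent 73 at index 1, swap → [29, 51, 34, 73, 78, 87, 58, 81, 77]
Insert 97:
  append 97 at index 9 → [29, 51, 34, 73, 78, 87, 58, 81, 77, 97] (no swap needed)

[29, 51, 34, 73, 78, 87, 58, 81, 77, 97]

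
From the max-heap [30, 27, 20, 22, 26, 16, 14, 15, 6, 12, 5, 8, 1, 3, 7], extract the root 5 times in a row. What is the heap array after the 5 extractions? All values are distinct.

[16, 15, 14, 6, 12, 8, 5, 3, 1, 7]

extract-max #1 returns 30:
  remove root 30; move last element 7 to root → [7, 27, 20, 22, 26, 16, 14, 15, 6, 12, 5, 8, 1, 3]
  7 vs larger child 27 at index 1, swap → [27, 7, 20, 22, 26, 16, 14, 15, 6, 12, 5, 8, 1, 3]
  7 vs larger child 26 at index 4, swap → [27, 26, 20, 22, 7, 16, 14, 15, 6, 12, 5, 8, 1, 3]
  7 vs larger child 12 at index 9, swap → [27, 26, 20, 22, 12, 16, 14, 15, 6, 7, 5, 8, 1, 3]
extract-max #2 returns 27:
  remove root 27; move last element 3 to root → [3, 26, 20, 22, 12, 16, 14, 15, 6, 7, 5, 8, 1]
  3 vs larger child 26 at index 1, swap → [26, 3, 20, 22, 12, 16, 14, 15, 6, 7, 5, 8, 1]
  3 vs larger child 22 at index 3, swap → [26, 22, 20, 3, 12, 16, 14, 15, 6, 7, 5, 8, 1]
  3 vs larger child 15 at index 7, swap → [26, 22, 20, 15, 12, 16, 14, 3, 6, 7, 5, 8, 1]
extract-max #3 returns 26:
  remove root 26; move last element 1 to root → [1, 22, 20, 15, 12, 16, 14, 3, 6, 7, 5, 8]
  1 vs larger child 22 at index 1, swap → [22, 1, 20, 15, 12, 16, 14, 3, 6, 7, 5, 8]
  1 vs larger child 15 at index 3, swap → [22, 15, 20, 1, 12, 16, 14, 3, 6, 7, 5, 8]
  1 vs larger child 6 at index 8, swap → [22, 15, 20, 6, 12, 16, 14, 3, 1, 7, 5, 8]
extract-max #4 returns 22:
  remove root 22; move last element 8 to root → [8, 15, 20, 6, 12, 16, 14, 3, 1, 7, 5]
  8 vs larger child 20 at index 2, swap → [20, 15, 8, 6, 12, 16, 14, 3, 1, 7, 5]
  8 vs larger child 16 at index 5, swap → [20, 15, 16, 6, 12, 8, 14, 3, 1, 7, 5]
extract-max #5 returns 20:
  remove root 20; move last element 5 to root → [5, 15, 16, 6, 12, 8, 14, 3, 1, 7]
  5 vs larger child 16 at index 2, swap → [16, 15, 5, 6, 12, 8, 14, 3, 1, 7]
  5 vs larger child 14 at index 6, swap → [16, 15, 14, 6, 12, 8, 5, 3, 1, 7]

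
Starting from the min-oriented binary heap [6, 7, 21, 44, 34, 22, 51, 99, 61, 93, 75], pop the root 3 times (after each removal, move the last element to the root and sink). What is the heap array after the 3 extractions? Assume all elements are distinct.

extract-min #1 returns 6:
  remove root 6; move last element 75 to root → [75, 7, 21, 44, 34, 22, 51, 99, 61, 93]
  75 vs smaller child 7 at index 1, swap → [7, 75, 21, 44, 34, 22, 51, 99, 61, 93]
  75 vs smaller child 34 at index 4, swap → [7, 34, 21, 44, 75, 22, 51, 99, 61, 93]
extract-min #2 returns 7:
  remove root 7; move last element 93 to root → [93, 34, 21, 44, 75, 22, 51, 99, 61]
  93 vs smaller child 21 at index 2, swap → [21, 34, 93, 44, 75, 22, 51, 99, 61]
  93 vs smaller child 22 at index 5, swap → [21, 34, 22, 44, 75, 93, 51, 99, 61]
extract-min #3 returns 21:
  remove root 21; move last element 61 to root → [61, 34, 22, 44, 75, 93, 51, 99]
  61 vs smaller child 22 at index 2, swap → [22, 34, 61, 44, 75, 93, 51, 99]
  61 vs smaller child 51 at index 6, swap → [22, 34, 51, 44, 75, 93, 61, 99]

[22, 34, 51, 44, 75, 93, 61, 99]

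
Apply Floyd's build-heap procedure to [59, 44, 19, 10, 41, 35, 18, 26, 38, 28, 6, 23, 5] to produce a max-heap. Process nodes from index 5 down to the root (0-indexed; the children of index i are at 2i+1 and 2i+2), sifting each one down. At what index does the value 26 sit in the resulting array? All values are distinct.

7

sift down from index 5: already satisfies heap property
sift down from index 4: already satisfies heap property
sift down from index 3:
  10 vs larger child 38 at index 8, swap → [59, 44, 19, 38, 41, 35, 18, 26, 10, 28, 6, 23, 5]
sift down from index 2:
  19 vs larger child 35 at index 5, swap → [59, 44, 35, 38, 41, 19, 18, 26, 10, 28, 6, 23, 5]
  19 vs larger child 23 at index 11, swap → [59, 44, 35, 38, 41, 23, 18, 26, 10, 28, 6, 19, 5]
sift down from index 1: already satisfies heap property
sift down from index 0: already satisfies heap property
resulting array: [59, 44, 35, 38, 41, 23, 18, 26, 10, 28, 6, 19, 5]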